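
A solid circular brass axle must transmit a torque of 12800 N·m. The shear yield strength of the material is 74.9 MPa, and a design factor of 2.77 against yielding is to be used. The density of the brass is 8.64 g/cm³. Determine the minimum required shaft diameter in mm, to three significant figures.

d = 134 mm

Allowable shear stress τ_allow = 74.9/2.77 = 27.04 MPa.
For a solid shaft τ = 16T/(πd³), so d³ = 16T/(π τ_allow) = 16×1.2800×10^7/(π×27.04) = 2.411×10^6 mm³.
d = (2.411×10^6)^(1/3) = 134.1 mm.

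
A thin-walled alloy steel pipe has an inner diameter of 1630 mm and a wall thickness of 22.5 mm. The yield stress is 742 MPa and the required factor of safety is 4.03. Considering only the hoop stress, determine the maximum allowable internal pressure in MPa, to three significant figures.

p_allow = 5.08 MPa

σ_allow = 742/4.03 = 184.1 MPa.
σ_h = pD/(2t) → p_allow = 2σ_allow t/D = 2×184.1×22.5/1630 = 5.083 MPa.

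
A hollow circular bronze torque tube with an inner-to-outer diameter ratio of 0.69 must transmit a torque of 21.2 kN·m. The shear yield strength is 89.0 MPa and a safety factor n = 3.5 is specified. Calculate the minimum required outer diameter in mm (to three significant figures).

τ_allow = 89.0/3.5 = 25.43 MPa.
For a hollow shaft τ = 16T/[πd_o³(1−k⁴)] with k = 0.69, so 1−k⁴ = 0.7733.
d_o³ = 16T/[π τ_allow (1−k⁴)] = 16×2.1200×10^7/(π×25.43×0.7733) = 5.491×10^6 mm³.
d_o = 176.4 mm.

d_o = 176 mm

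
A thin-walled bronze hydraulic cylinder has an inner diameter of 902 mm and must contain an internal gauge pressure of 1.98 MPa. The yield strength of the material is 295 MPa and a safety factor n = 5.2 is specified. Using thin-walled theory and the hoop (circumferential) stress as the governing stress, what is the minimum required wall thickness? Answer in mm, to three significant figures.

t = 15.7 mm

σ_allow = 295/5.2 = 56.73 MPa.
Hoop stress σ_h = pD/(2t), so t = pD/(2σ_allow) = 1.98×902/(2×56.73) = 15.74 mm.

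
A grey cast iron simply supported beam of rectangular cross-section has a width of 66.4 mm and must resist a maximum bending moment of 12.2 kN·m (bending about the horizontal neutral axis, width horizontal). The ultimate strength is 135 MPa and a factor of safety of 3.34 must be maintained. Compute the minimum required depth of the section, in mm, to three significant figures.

σ_allow = 135/3.34 = 40.42 MPa.
For a rectangular section σ = 6M/(bh²), so h² = 6M/(b σ_allow) = 6×1.2200×10^7/(66.4×40.42) = 27270 mm².
h = 165.1 mm.

h = 165 mm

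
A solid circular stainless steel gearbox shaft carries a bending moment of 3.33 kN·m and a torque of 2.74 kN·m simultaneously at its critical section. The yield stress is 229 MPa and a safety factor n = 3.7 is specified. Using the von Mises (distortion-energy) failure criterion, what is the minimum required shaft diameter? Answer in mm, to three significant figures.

d = 87.6 mm

σ_allow = σ_y/n = 229/3.7 = 61.89 MPa.
For a solid shaft σ_b = 32M/(πd³) and τ = 16T/(πd³), so the von Mises stress is σ' = (16/πd³)·√(4M²+3T²).
√(4M²+3T²) = √(4×(3.330×10^6)² + 3×(2.740×10^6)²) = 8.178×10^6 N·mm.
d³ = 16×8.178×10^6/(π×61.89) = 672900 mm³.
d = 87.63 mm.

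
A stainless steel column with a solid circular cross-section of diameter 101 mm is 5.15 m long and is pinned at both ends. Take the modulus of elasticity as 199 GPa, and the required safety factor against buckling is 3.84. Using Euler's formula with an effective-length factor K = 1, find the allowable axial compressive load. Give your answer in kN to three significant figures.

P_allow = 98.5 kN

I = πd⁴/64 = π×101⁴/64 = 5.108×10^6 mm⁴.
Effective length L_e = KL = 1×5.15 m = 5150 mm.
Euler critical load P_cr = π²EI/L_e² = π²×199000×5.108×10^6/5150² = 378300 N.
P_allow = P_cr/n = 378300/3.84 = 98510 N.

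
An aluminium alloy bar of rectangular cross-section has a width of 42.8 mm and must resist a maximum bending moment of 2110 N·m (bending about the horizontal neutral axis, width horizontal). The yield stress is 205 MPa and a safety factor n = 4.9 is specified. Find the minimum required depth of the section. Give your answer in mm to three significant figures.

σ_allow = 205/4.9 = 41.84 MPa.
For a rectangular section σ = 6M/(bh²), so h² = 6M/(b σ_allow) = 6×2110000/(42.8×41.84) = 7070 mm².
h = 84.08 mm.

h = 84.1 mm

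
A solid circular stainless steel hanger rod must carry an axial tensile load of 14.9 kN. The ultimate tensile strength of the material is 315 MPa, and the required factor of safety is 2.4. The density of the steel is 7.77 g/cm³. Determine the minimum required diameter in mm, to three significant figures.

d = 12.0 mm

Allowable stress σ_allow = 315/2.4 = 131.2 MPa.
Required area A = F/σ_allow = 14900/131.2 = 113.5 mm².
A = πd²/4 → d = √(4A/π) = 12.02 mm.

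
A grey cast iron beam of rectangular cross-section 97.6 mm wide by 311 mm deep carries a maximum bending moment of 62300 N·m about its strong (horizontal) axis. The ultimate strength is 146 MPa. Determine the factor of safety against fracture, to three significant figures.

n = 3.69

Section modulus S = bh²/6 = 97.6×311²/6 = 1.573×10^6 mm³.
σ = M/S = 6.2300×10^7/1.573×10^6 = 39.60 MPa.
n = 146/39.60 = 3.687.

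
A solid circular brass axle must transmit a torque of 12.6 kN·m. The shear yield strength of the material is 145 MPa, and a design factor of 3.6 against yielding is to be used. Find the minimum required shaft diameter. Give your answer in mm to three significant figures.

d = 117 mm

Allowable shear stress τ_allow = 145/3.6 = 40.28 MPa.
For a solid shaft τ = 16T/(πd³), so d³ = 16T/(π τ_allow) = 16×1.2600×10^7/(π×40.28) = 1.593×10^6 mm³.
d = (1.593×10^6)^(1/3) = 116.8 mm.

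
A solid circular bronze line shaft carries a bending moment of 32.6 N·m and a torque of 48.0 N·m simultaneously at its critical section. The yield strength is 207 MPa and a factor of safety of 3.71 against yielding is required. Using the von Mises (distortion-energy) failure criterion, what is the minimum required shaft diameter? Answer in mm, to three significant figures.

d = 21.3 mm

σ_allow = σ_y/n = 207/3.71 = 55.80 MPa.
For a solid shaft σ_b = 32M/(πd³) and τ = 16T/(πd³), so the von Mises stress is σ' = (16/πd³)·√(4M²+3T²).
√(4M²+3T²) = √(4×(32600)² + 3×(48000)²) = 105700 N·mm.
d³ = 16×105700/(π×55.80) = 9644 mm³.
d = 21.29 mm.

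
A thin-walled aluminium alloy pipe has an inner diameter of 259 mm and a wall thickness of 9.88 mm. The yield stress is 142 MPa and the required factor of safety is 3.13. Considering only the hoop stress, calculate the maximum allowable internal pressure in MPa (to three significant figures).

p_allow = 3.46 MPa

σ_allow = 142/3.13 = 45.37 MPa.
σ_h = pD/(2t) → p_allow = 2σ_allow t/D = 2×45.37×9.88/259 = 3.461 MPa.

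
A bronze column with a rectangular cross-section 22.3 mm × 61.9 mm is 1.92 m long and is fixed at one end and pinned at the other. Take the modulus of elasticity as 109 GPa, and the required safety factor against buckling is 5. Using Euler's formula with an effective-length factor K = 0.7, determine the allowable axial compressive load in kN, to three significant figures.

P_allow = 6.81 kN

Buckling occurs about the weak axis: I_min = h·b³/12 = 61.9×22.3³/12 = 57200 mm⁴ (b = 22.3 mm is the smaller dimension).
Effective length L_e = KL = 0.7×1.92 m = 1344 mm.
Euler critical load P_cr = π²EI/L_e² = π²×109000×57200/1344² = 34070 N.
P_allow = P_cr/n = 34070/5 = 6814 N.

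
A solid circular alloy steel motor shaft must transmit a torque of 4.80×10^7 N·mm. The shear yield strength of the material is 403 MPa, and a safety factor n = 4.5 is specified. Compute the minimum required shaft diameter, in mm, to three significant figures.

Allowable shear stress τ_allow = 403/4.5 = 89.56 MPa.
For a solid shaft τ = 16T/(πd³), so d³ = 16T/(π τ_allow) = 16×4.8000×10^7/(π×89.56) = 2.730×10^6 mm³.
d = (2.730×10^6)^(1/3) = 139.8 mm.

d = 140 mm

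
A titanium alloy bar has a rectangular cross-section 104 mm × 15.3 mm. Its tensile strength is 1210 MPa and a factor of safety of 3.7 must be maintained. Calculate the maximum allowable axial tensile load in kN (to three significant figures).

σ_allow = 1210/3.7 = 327.0 MPa.
A = 104×15.3 = 1591 mm².
F_allow = σ_allow × A = 327.0×1591 = 520400 N.

F_allow = 520 kN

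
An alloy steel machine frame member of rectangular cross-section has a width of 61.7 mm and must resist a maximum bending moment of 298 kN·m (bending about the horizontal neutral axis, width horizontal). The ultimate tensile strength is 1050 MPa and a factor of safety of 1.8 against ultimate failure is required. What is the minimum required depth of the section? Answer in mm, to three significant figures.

σ_allow = 1050/1.8 = 583.3 MPa.
For a rectangular section σ = 6M/(bh²), so h² = 6M/(b σ_allow) = 6×2.9800×10^8/(61.7×583.3) = 49680 mm².
h = 222.9 mm.

h = 223 mm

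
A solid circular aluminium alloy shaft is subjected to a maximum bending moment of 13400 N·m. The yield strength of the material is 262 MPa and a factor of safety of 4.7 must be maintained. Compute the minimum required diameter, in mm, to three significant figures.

d = 135 mm

σ_allow = 262/4.7 = 55.74 MPa.
For a solid circular section σ = 32M/(πd³), so d³ = 32M/(π σ_allow) = 32×1.3400×10^7/(π×55.74) = 2.449×10^6 mm³.
d = 134.8 mm.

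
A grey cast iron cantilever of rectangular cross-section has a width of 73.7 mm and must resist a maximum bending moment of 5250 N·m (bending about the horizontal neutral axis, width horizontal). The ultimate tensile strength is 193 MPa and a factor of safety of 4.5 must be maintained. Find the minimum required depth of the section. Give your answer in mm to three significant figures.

σ_allow = 193/4.5 = 42.89 MPa.
For a rectangular section σ = 6M/(bh²), so h² = 6M/(b σ_allow) = 6×5250000/(73.7×42.89) = 9965 mm².
h = 99.83 mm.

h = 99.8 mm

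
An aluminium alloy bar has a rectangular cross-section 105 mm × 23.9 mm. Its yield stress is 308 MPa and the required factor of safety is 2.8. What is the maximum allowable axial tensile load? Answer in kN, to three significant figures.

F_allow = 276 kN

σ_allow = 308/2.8 = 110.0 MPa.
A = 105×23.9 = 2510 mm².
F_allow = σ_allow × A = 110.0×2510 = 276000 N.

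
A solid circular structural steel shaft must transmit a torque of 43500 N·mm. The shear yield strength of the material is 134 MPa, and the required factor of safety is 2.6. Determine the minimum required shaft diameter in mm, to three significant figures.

d = 16.3 mm

Allowable shear stress τ_allow = 134/2.6 = 51.54 MPa.
For a solid shaft τ = 16T/(πd³), so d³ = 16T/(π τ_allow) = 16×43500/(π×51.54) = 4299 mm³.
d = (4299)^(1/3) = 16.26 mm.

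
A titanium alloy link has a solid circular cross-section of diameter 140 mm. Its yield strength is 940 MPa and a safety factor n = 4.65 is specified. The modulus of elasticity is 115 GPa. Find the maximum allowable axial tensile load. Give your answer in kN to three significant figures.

F_allow = 3110 kN

σ_allow = 940/4.65 = 202.2 MPa.
A = πd²/4 = π×140²/4 = 15390 mm².
F_allow = σ_allow × A = 202.2×15390 = 3.112×10^6 N.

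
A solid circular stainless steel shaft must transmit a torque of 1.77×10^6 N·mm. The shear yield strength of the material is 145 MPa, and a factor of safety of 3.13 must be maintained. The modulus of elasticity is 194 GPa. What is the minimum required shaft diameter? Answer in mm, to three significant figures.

Allowable shear stress τ_allow = 145/3.13 = 46.33 MPa.
For a solid shaft τ = 16T/(πd³), so d³ = 16T/(π τ_allow) = 16×1770000/(π×46.33) = 194600 mm³.
d = (194600)^(1/3) = 57.95 mm.

d = 57.9 mm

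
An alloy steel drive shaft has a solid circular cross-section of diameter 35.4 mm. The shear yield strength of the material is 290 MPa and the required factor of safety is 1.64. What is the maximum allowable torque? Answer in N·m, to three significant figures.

T_allow = 1540 N·m

τ_allow = 290/1.64 = 176.8 MPa.
For a solid shaft T_allow = τ_allow·πd³/16; πd³/16 = π×35.4³/16 = 8710 mm³.
T_allow = 176.8×8710 = 1.540×10^6 N·mm = 1540 N·m.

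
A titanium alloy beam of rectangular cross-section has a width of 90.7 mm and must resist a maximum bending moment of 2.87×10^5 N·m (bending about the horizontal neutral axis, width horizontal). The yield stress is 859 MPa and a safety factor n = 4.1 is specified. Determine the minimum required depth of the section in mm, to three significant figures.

σ_allow = 859/4.1 = 209.5 MPa.
For a rectangular section σ = 6M/(bh²), so h² = 6M/(b σ_allow) = 6×2.8700×10^8/(90.7×209.5) = 90620 mm².
h = 301.0 mm.

h = 301 mm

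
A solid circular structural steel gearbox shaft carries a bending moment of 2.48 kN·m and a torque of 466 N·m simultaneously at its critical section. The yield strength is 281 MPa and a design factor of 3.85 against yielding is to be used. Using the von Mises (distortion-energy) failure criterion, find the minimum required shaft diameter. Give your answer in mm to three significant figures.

d = 70.5 mm

σ_allow = σ_y/n = 281/3.85 = 72.99 MPa.
For a solid shaft σ_b = 32M/(πd³) and τ = 16T/(πd³), so the von Mises stress is σ' = (16/πd³)·√(4M²+3T²).
√(4M²+3T²) = √(4×(2.480×10^6)² + 3×(466000)²) = 5.025×10^6 N·mm.
d³ = 16×5.025×10^6/(π×72.99) = 350700 mm³.
d = 70.52 mm.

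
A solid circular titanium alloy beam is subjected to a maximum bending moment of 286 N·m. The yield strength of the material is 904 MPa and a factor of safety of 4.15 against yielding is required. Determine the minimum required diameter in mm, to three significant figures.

σ_allow = 904/4.15 = 217.8 MPa.
For a solid circular section σ = 32M/(πd³), so d³ = 32M/(π σ_allow) = 32×286000/(π×217.8) = 13370 mm³.
d = 23.74 mm.

d = 23.7 mm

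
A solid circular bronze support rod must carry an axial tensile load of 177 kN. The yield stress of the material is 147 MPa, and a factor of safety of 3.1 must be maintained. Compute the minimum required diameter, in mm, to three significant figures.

d = 68.9 mm

Allowable stress σ_allow = 147/3.1 = 47.42 MPa.
Required area A = F/σ_allow = 177000/47.42 = 3733 mm².
A = πd²/4 → d = √(4A/π) = 68.94 mm.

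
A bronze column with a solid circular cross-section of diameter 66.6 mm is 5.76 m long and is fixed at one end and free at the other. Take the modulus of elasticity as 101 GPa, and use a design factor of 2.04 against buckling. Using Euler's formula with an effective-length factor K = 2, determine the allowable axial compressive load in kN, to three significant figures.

I = πd⁴/64 = π×66.6⁴/64 = 965800 mm⁴.
Effective length L_e = KL = 2×5.76 m = 11520 mm.
Euler critical load P_cr = π²EI/L_e² = π²×101000×965800/11520² = 7254 N.
P_allow = P_cr/n = 7254/2.04 = 3556 N.

P_allow = 3.56 kN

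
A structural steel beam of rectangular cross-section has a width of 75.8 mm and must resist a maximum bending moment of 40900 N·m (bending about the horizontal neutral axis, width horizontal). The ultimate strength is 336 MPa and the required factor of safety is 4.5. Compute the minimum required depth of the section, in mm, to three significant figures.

σ_allow = 336/4.5 = 74.67 MPa.
For a rectangular section σ = 6M/(bh²), so h² = 6M/(b σ_allow) = 6×4.0900×10^7/(75.8×74.67) = 43360 mm².
h = 208.2 mm.

h = 208 mm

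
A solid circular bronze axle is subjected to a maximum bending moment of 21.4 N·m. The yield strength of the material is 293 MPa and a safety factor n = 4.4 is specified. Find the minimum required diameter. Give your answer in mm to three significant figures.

d = 14.8 mm

σ_allow = 293/4.4 = 66.59 MPa.
For a solid circular section σ = 32M/(πd³), so d³ = 32M/(π σ_allow) = 32×21400/(π×66.59) = 3273 mm³.
d = 14.85 mm.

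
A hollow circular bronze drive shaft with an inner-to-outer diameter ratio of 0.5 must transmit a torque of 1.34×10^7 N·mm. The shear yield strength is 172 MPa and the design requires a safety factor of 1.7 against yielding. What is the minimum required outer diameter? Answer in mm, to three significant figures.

d_o = 89.6 mm

τ_allow = 172/1.7 = 101.2 MPa.
For a hollow shaft τ = 16T/[πd_o³(1−k⁴)] with k = 0.5, so 1−k⁴ = 0.9375.
d_o³ = 16T/[π τ_allow (1−k⁴)] = 16×1.3400×10^7/(π×101.2×0.9375) = 719500 mm³.
d_o = 89.61 mm.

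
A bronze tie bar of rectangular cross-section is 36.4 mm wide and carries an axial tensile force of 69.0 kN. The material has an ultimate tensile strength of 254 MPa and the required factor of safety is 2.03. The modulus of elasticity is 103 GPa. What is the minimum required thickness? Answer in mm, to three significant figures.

t = 15.1 mm

σ_allow = 254/2.03 = 125.1 MPa.
Required area A = F/σ_allow = 69000/125.1 = 551.5 mm².
t = A/w = 551.5/36.4 = 15.15 mm.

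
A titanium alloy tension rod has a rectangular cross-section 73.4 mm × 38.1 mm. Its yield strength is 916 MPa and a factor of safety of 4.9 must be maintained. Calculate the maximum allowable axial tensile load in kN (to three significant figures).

F_allow = 523 kN

σ_allow = 916/4.9 = 186.9 MPa.
A = 73.4×38.1 = 2797 mm².
F_allow = σ_allow × A = 186.9×2797 = 522800 N.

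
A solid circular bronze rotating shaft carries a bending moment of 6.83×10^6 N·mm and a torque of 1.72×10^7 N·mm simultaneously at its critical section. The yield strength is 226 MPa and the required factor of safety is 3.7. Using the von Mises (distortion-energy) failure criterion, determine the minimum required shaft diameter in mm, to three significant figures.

d = 140 mm

σ_allow = σ_y/n = 226/3.7 = 61.08 MPa.
For a solid shaft σ_b = 32M/(πd³) and τ = 16T/(πd³), so the von Mises stress is σ' = (16/πd³)·√(4M²+3T²).
√(4M²+3T²) = √(4×(6.830×10^6)² + 3×(1.720×10^7)²) = 3.277×10^7 N·mm.
d³ = 16×3.277×10^7/(π×61.08) = 2.733×10^6 mm³.
d = 139.8 mm.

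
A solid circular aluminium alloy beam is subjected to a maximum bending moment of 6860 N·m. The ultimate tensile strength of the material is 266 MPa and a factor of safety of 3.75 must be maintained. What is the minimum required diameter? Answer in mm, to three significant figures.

σ_allow = 266/3.75 = 70.93 MPa.
For a solid circular section σ = 32M/(πd³), so d³ = 32M/(π σ_allow) = 32×6860000/(π×70.93) = 985100 mm³.
d = 99.50 mm.

d = 99.5 mm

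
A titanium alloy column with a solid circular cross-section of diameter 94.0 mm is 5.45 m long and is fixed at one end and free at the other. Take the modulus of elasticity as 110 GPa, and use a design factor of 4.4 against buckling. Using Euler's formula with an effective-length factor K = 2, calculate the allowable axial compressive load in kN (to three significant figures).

P_allow = 7.96 kN

I = πd⁴/64 = π×94.0⁴/64 = 3.832×10^6 mm⁴.
Effective length L_e = KL = 2×5.45 m = 10900 mm.
Euler critical load P_cr = π²EI/L_e² = π²×110000×3.832×10^6/10900² = 35020 N.
P_allow = P_cr/n = 35020/4.4 = 7959 N.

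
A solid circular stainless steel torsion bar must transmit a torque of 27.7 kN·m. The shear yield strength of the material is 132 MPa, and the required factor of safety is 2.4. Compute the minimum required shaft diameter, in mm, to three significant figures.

Allowable shear stress τ_allow = 132/2.4 = 55.00 MPa.
For a solid shaft τ = 16T/(πd³), so d³ = 16T/(π τ_allow) = 16×2.7700×10^7/(π×55.00) = 2.565×10^6 mm³.
d = (2.565×10^6)^(1/3) = 136.9 mm.

d = 137 mm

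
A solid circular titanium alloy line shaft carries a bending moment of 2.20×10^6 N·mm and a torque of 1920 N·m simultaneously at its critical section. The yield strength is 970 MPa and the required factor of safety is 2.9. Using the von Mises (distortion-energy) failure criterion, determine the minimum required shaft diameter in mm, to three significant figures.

d = 43.8 mm

σ_allow = σ_y/n = 970/2.9 = 334.5 MPa.
For a solid shaft σ_b = 32M/(πd³) and τ = 16T/(πd³), so the von Mises stress is σ' = (16/πd³)·√(4M²+3T²).
√(4M²+3T²) = √(4×(2.200×10^6)² + 3×(1.920×10^6)²) = 5.515×10^6 N·mm.
d³ = 16×5.515×10^6/(π×334.5) = 83980 mm³.
d = 43.79 mm.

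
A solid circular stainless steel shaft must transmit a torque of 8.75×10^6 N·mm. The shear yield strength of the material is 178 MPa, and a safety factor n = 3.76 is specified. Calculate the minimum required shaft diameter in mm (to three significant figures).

d = 98.0 mm

Allowable shear stress τ_allow = 178/3.76 = 47.34 MPa.
For a solid shaft τ = 16T/(πd³), so d³ = 16T/(π τ_allow) = 16×8750000/(π×47.34) = 941300 mm³.
d = (941300)^(1/3) = 98.01 mm.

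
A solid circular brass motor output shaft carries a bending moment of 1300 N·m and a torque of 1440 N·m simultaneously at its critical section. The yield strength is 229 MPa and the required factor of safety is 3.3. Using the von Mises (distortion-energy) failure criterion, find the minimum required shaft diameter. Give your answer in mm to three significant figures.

σ_allow = σ_y/n = 229/3.3 = 69.39 MPa.
For a solid shaft σ_b = 32M/(πd³) and τ = 16T/(πd³), so the von Mises stress is σ' = (16/πd³)·√(4M²+3T²).
√(4M²+3T²) = √(4×(1.300×10^6)² + 3×(1.440×10^6)²) = 3.603×10^6 N·mm.
d³ = 16×3.603×10^6/(π×69.39) = 264400 mm³.
d = 64.18 mm.

d = 64.2 mm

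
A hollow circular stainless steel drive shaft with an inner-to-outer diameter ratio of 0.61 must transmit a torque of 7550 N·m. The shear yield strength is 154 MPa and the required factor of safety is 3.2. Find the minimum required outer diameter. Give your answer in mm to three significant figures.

d_o = 97.5 mm

τ_allow = 154/3.2 = 48.12 MPa.
For a hollow shaft τ = 16T/[πd_o³(1−k⁴)] with k = 0.61, so 1−k⁴ = 0.8615.
d_o³ = 16T/[π τ_allow (1−k⁴)] = 16×7550000/(π×48.12×0.8615) = 927400 mm³.
d_o = 97.52 mm.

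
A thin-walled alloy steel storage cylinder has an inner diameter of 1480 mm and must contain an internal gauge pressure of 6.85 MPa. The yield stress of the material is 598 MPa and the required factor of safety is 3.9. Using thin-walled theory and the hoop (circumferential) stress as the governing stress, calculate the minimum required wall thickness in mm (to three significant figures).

t = 33.1 mm

σ_allow = 598/3.9 = 153.3 MPa.
Hoop stress σ_h = pD/(2t), so t = pD/(2σ_allow) = 6.85×1480/(2×153.3) = 33.06 mm.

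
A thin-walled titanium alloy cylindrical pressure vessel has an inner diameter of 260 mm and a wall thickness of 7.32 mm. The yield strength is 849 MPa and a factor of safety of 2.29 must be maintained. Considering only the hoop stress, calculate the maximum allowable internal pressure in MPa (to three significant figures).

p_allow = 20.9 MPa

σ_allow = 849/2.29 = 370.7 MPa.
σ_h = pD/(2t) → p_allow = 2σ_allow t/D = 2×370.7×7.32/260 = 20.88 MPa.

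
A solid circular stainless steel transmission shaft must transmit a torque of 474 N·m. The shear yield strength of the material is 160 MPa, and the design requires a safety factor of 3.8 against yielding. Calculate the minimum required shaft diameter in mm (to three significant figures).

d = 38.6 mm

Allowable shear stress τ_allow = 160/3.8 = 42.11 MPa.
For a solid shaft τ = 16T/(πd³), so d³ = 16T/(π τ_allow) = 16×474000/(π×42.11) = 57330 mm³.
d = (57330)^(1/3) = 38.56 mm.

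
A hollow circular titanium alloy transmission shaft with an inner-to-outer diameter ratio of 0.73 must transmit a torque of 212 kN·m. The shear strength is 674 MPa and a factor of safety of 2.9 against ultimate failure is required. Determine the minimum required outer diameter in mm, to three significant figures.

τ_allow = 674/2.9 = 232.4 MPa.
For a hollow shaft τ = 16T/[πd_o³(1−k⁴)] with k = 0.73, so 1−k⁴ = 0.7160.
d_o³ = 16T/[π τ_allow (1−k⁴)] = 16×2.1200×10^8/(π×232.4×0.7160) = 6.488×10^6 mm³.
d_o = 186.5 mm.

d_o = 187 mm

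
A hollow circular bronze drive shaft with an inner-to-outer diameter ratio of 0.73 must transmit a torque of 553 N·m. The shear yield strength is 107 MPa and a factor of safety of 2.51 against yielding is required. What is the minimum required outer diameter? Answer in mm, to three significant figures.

τ_allow = 107/2.51 = 42.63 MPa.
For a hollow shaft τ = 16T/[πd_o³(1−k⁴)] with k = 0.73, so 1−k⁴ = 0.7160.
d_o³ = 16T/[π τ_allow (1−k⁴)] = 16×553000/(π×42.63×0.7160) = 92270 mm³.
d_o = 45.19 mm.

d_o = 45.2 mm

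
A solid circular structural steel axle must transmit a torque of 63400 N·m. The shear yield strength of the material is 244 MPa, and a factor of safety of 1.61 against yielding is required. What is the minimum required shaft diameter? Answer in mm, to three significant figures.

d = 129 mm

Allowable shear stress τ_allow = 244/1.61 = 151.6 MPa.
For a solid shaft τ = 16T/(πd³), so d³ = 16T/(π τ_allow) = 16×6.3400×10^7/(π×151.6) = 2.131×10^6 mm³.
d = (2.131×10^6)^(1/3) = 128.7 mm.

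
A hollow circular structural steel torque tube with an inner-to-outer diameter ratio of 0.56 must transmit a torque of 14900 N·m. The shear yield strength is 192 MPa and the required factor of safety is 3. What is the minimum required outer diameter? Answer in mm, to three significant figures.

d_o = 110 mm

τ_allow = 192/3 = 64.00 MPa.
For a hollow shaft τ = 16T/[πd_o³(1−k⁴)] with k = 0.56, so 1−k⁴ = 0.9017.
d_o³ = 16T/[π τ_allow (1−k⁴)] = 16×1.4900×10^7/(π×64.00×0.9017) = 1.315×10^6 mm³.
d_o = 109.6 mm.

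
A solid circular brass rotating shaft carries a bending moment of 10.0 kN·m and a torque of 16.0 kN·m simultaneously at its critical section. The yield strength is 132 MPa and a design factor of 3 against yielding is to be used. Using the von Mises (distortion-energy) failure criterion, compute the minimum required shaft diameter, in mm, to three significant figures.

σ_allow = σ_y/n = 132/3 = 44.00 MPa.
For a solid shaft σ_b = 32M/(πd³) and τ = 16T/(πd³), so the von Mises stress is σ' = (16/πd³)·√(4M²+3T²).
√(4M²+3T²) = √(4×(1.000×10^7)² + 3×(1.600×10^7)²) = 3.418×10^7 N·mm.
d³ = 16×3.418×10^7/(π×44.00) = 3.956×10^6 mm³.
d = 158.2 mm.

d = 158 mm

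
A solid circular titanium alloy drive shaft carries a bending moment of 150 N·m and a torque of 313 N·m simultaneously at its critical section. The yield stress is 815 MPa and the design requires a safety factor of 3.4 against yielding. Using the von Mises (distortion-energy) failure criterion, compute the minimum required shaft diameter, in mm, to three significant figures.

σ_allow = σ_y/n = 815/3.4 = 239.7 MPa.
For a solid shaft σ_b = 32M/(πd³) and τ = 16T/(πd³), so the von Mises stress is σ' = (16/πd³)·√(4M²+3T²).
√(4M²+3T²) = √(4×(150000)² + 3×(313000)²) = 619600 N·mm.
d³ = 16×619600/(π×239.7) = 13160 mm³.
d = 23.61 mm.

d = 23.6 mm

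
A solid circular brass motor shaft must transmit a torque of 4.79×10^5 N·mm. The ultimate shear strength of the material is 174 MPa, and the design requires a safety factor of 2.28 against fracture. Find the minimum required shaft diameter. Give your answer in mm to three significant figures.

d = 31.7 mm

Allowable shear stress τ_allow = 174/2.28 = 76.32 MPa.
For a solid shaft τ = 16T/(πd³), so d³ = 16T/(π τ_allow) = 16×479000/(π×76.32) = 31970 mm³.
d = (31970)^(1/3) = 31.74 mm.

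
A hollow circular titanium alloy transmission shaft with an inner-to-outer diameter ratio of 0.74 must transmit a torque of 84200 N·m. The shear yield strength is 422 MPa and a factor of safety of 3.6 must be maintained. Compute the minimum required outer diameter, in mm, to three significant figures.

d_o = 174 mm

τ_allow = 422/3.6 = 117.2 MPa.
For a hollow shaft τ = 16T/[πd_o³(1−k⁴)] with k = 0.74, so 1−k⁴ = 0.7001.
d_o³ = 16T/[π τ_allow (1−k⁴)] = 16×8.4200×10^7/(π×117.2×0.7001) = 5.225×10^6 mm³.
d_o = 173.5 mm.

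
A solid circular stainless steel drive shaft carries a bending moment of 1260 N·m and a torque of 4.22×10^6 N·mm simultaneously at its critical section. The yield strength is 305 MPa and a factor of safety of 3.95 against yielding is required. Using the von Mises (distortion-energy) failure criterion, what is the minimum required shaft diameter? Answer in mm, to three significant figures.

d = 79.9 mm

σ_allow = σ_y/n = 305/3.95 = 77.22 MPa.
For a solid shaft σ_b = 32M/(πd³) and τ = 16T/(πd³), so the von Mises stress is σ' = (16/πd³)·√(4M²+3T²).
√(4M²+3T²) = √(4×(1.260×10^6)² + 3×(4.220×10^6)²) = 7.731×10^6 N·mm.
d³ = 16×7.731×10^6/(π×77.22) = 510000 mm³.
d = 79.89 mm.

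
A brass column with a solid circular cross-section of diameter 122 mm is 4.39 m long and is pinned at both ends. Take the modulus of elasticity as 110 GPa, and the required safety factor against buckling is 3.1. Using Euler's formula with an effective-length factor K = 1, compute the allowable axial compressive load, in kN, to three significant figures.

P_allow = 198 kN

I = πd⁴/64 = π×122⁴/64 = 1.087×10^7 mm⁴.
Effective length L_e = KL = 1×4.39 m = 4390 mm.
Euler critical load P_cr = π²EI/L_e² = π²×110000×1.087×10^7/4390² = 612600 N.
P_allow = P_cr/n = 612600/3.1 = 197600 N.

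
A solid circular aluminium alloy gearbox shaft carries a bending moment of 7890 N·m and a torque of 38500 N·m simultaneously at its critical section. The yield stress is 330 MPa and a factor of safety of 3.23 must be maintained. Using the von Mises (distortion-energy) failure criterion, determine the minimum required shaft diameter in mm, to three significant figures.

σ_allow = σ_y/n = 330/3.23 = 102.2 MPa.
For a solid shaft σ_b = 32M/(πd³) and τ = 16T/(πd³), so the von Mises stress is σ' = (16/πd³)·√(4M²+3T²).
√(4M²+3T²) = √(4×(7.890×10^6)² + 3×(3.850×10^7)²) = 6.853×10^7 N·mm.
d³ = 16×6.853×10^7/(π×102.2) = 3.416×10^6 mm³.
d = 150.6 mm.

d = 151 mm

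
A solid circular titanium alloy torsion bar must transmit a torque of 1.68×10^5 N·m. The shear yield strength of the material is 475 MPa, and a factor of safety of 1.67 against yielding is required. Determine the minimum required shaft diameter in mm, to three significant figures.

Allowable shear stress τ_allow = 475/1.67 = 284.4 MPa.
For a solid shaft τ = 16T/(πd³), so d³ = 16T/(π τ_allow) = 16×1.6800×10^8/(π×284.4) = 3.008×10^6 mm³.
d = (3.008×10^6)^(1/3) = 144.4 mm.

d = 144 mm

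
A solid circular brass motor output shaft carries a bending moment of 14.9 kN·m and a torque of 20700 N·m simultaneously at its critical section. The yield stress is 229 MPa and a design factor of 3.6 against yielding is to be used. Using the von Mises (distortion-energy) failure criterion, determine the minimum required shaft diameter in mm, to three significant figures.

d = 155 mm

σ_allow = σ_y/n = 229/3.6 = 63.61 MPa.
For a solid shaft σ_b = 32M/(πd³) and τ = 16T/(πd³), so the von Mises stress is σ' = (16/πd³)·√(4M²+3T²).
√(4M²+3T²) = √(4×(1.490×10^7)² + 3×(2.070×10^7)²) = 4.662×10^7 N·mm.
d³ = 16×4.662×10^7/(π×63.61) = 3.733×10^6 mm³.
d = 155.1 mm.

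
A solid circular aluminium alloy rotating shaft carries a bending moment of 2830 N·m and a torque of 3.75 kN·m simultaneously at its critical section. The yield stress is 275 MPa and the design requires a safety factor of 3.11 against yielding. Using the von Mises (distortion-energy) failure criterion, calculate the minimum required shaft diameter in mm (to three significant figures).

σ_allow = σ_y/n = 275/3.11 = 88.42 MPa.
For a solid shaft σ_b = 32M/(πd³) and τ = 16T/(πd³), so the von Mises stress is σ' = (16/πd³)·√(4M²+3T²).
√(4M²+3T²) = √(4×(2.830×10^6)² + 3×(3.750×10^6)²) = 8.615×10^6 N·mm.
d³ = 16×8.615×10^6/(π×88.42) = 496200 mm³.
d = 79.17 mm.

d = 79.2 mm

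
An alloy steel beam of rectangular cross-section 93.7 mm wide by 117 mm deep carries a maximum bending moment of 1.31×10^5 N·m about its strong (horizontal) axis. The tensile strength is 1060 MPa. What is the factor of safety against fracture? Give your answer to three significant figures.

n = 1.73

Section modulus S = bh²/6 = 93.7×117²/6 = 213800 mm³.
σ = M/S = 1.3100×10^8/213800 = 612.8 MPa.
n = 1060/612.8 = 1.730.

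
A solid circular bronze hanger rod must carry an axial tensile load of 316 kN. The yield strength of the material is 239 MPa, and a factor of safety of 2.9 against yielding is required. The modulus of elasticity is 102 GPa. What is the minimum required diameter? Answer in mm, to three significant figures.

Allowable stress σ_allow = 239/2.9 = 82.41 MPa.
Required area A = F/σ_allow = 316000/82.41 = 3834 mm².
A = πd²/4 → d = √(4A/π) = 69.87 mm.

d = 69.9 mm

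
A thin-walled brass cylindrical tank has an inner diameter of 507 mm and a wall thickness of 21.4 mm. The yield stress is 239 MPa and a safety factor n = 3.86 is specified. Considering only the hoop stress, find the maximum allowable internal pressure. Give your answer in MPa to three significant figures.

σ_allow = 239/3.86 = 61.92 MPa.
σ_h = pD/(2t) → p_allow = 2σ_allow t/D = 2×61.92×21.4/507 = 5.227 MPa.

p_allow = 5.23 MPa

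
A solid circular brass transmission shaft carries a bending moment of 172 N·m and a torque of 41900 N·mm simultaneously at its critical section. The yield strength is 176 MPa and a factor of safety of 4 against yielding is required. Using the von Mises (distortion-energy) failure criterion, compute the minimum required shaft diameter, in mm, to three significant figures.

d = 34.4 mm

σ_allow = σ_y/n = 176/4 = 44.00 MPa.
For a solid shaft σ_b = 32M/(πd³) and τ = 16T/(πd³), so the von Mises stress is σ' = (16/πd³)·√(4M²+3T²).
√(4M²+3T²) = √(4×(172000)² + 3×(41900)²) = 351600 N·mm.
d³ = 16×351600/(π×44.00) = 40690 mm³.
d = 34.40 mm.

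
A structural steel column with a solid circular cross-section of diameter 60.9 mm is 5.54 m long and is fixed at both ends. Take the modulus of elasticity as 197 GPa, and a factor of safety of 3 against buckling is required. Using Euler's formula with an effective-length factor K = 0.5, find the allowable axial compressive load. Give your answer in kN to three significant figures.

P_allow = 57.0 kN

I = πd⁴/64 = π×60.9⁴/64 = 675200 mm⁴.
Effective length L_e = KL = 0.5×5.54 m = 2770 mm.
Euler critical load P_cr = π²EI/L_e² = π²×197000×675200/2770² = 171100 N.
P_allow = P_cr/n = 171100/3 = 57030 N.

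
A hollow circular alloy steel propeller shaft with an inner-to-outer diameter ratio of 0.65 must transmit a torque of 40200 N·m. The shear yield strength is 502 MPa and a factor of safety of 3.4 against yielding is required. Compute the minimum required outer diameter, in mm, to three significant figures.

τ_allow = 502/3.4 = 147.6 MPa.
For a hollow shaft τ = 16T/[πd_o³(1−k⁴)] with k = 0.65, so 1−k⁴ = 0.8215.
d_o³ = 16T/[π τ_allow (1−k⁴)] = 16×4.0200×10^7/(π×147.6×0.8215) = 1.688×10^6 mm³.
d_o = 119.1 mm.

d_o = 119 mm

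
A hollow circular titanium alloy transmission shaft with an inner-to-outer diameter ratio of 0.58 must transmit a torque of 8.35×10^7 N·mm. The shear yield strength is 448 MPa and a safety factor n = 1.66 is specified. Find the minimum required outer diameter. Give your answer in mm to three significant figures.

τ_allow = 448/1.66 = 269.9 MPa.
For a hollow shaft τ = 16T/[πd_o³(1−k⁴)] with k = 0.58, so 1−k⁴ = 0.8868.
d_o³ = 16T/[π τ_allow (1−k⁴)] = 16×8.3500×10^7/(π×269.9×0.8868) = 1.777×10^6 mm³.
d_o = 121.1 mm.

d_o = 121 mm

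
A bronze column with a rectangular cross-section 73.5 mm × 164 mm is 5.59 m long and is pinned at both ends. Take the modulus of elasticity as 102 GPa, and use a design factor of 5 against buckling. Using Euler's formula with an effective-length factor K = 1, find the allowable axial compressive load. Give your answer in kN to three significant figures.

P_allow = 35.0 kN

Buckling occurs about the weak axis: I_min = h·b³/12 = 164×73.5³/12 = 5.427×10^6 mm⁴ (b = 73.5 mm is the smaller dimension).
Effective length L_e = KL = 1×5.59 m = 5590 mm.
Euler critical load P_cr = π²EI/L_e² = π²×102000×5.427×10^6/5590² = 174800 N.
P_allow = P_cr/n = 174800/5 = 34960 N.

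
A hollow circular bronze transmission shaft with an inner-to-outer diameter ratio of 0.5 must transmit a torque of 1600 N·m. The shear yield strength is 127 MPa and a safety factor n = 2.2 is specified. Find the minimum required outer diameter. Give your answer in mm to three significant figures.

d_o = 53.2 mm

τ_allow = 127/2.2 = 57.73 MPa.
For a hollow shaft τ = 16T/[πd_o³(1−k⁴)] with k = 0.5, so 1−k⁴ = 0.9375.
d_o³ = 16T/[π τ_allow (1−k⁴)] = 16×1600000/(π×57.73×0.9375) = 150600 mm³.
d_o = 53.20 mm.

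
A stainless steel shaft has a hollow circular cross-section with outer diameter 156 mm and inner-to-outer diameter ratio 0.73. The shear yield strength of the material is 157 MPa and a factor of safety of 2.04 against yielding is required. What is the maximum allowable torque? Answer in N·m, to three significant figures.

τ_allow = 157/2.04 = 76.96 MPa.
For a hollow shaft T_allow = τ_allow·πd_o³(1−k⁴)/16 with 1−k⁴ = 0.7160, so πd_o³(1−k⁴)/16 = 533700 mm³.
T_allow = 76.96×533700 = 4.108×10^7 N·mm = 41080 N·m.

T_allow = 41100 N·m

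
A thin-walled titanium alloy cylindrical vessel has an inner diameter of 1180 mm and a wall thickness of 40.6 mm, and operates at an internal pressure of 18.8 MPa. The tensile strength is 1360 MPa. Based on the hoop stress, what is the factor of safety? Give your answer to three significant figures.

σ_h = pD/(2t) = 18.8×1180/(2×40.6) = 273.2 MPa.
n = 1360/273.2 = 4.978.

n = 4.98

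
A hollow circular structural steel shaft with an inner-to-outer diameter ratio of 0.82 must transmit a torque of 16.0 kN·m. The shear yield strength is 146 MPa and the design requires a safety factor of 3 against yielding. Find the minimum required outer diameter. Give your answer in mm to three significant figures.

d_o = 145 mm

τ_allow = 146/3 = 48.67 MPa.
For a hollow shaft τ = 16T/[πd_o³(1−k⁴)] with k = 0.82, so 1−k⁴ = 0.5479.
d_o³ = 16T/[π τ_allow (1−k⁴)] = 16×1.6000×10^7/(π×48.67×0.5479) = 3.056×10^6 mm³.
d_o = 145.1 mm.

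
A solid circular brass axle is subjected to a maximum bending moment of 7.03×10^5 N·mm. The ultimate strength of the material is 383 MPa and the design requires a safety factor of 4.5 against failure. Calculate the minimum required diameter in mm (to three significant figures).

σ_allow = 383/4.5 = 85.11 MPa.
For a solid circular section σ = 32M/(πd³), so d³ = 32M/(π σ_allow) = 32×703000/(π×85.11) = 84130 mm³.
d = 43.82 mm.

d = 43.8 mm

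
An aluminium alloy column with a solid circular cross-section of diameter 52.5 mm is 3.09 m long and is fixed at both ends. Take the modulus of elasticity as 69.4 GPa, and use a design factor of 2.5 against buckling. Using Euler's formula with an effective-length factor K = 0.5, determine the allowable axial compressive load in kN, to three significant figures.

I = πd⁴/64 = π×52.5⁴/64 = 372900 mm⁴.
Effective length L_e = KL = 0.5×3.09 m = 1545 mm.
Euler critical load P_cr = π²EI/L_e² = π²×69400×372900/1545² = 107000 N.
P_allow = P_cr/n = 107000/2.5 = 42800 N.

P_allow = 42.8 kN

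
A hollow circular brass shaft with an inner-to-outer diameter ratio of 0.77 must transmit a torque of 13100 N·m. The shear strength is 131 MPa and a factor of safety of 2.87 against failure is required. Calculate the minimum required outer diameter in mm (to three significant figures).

τ_allow = 131/2.87 = 45.64 MPa.
For a hollow shaft τ = 16T/[πd_o³(1−k⁴)] with k = 0.77, so 1−k⁴ = 0.6485.
d_o³ = 16T/[π τ_allow (1−k⁴)] = 16×1.3100×10^7/(π×45.64×0.6485) = 2.254×10^6 mm³.
d_o = 131.1 mm.

d_o = 131 mm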